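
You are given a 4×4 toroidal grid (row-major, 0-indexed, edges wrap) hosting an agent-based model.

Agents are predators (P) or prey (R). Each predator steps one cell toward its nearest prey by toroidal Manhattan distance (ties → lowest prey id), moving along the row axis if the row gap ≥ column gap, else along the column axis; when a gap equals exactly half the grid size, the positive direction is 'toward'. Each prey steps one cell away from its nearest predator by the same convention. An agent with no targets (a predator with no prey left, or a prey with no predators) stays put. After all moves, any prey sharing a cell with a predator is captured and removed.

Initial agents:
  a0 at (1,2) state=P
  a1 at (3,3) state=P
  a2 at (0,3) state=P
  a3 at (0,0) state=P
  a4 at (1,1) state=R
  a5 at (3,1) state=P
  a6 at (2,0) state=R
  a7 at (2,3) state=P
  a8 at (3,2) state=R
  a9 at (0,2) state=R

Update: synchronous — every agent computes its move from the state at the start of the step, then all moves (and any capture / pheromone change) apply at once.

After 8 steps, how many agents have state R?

t=1: a0@(1,1):P a1@(3,2):P a2@(0,2):P a3@(1,0):P a5@(3,2):P a6@(2,1):R a7@(2,0):P a8@(3,1):R
t=2: a0@(2,1):P a1@(3,1):P a2@(3,2):P a3@(2,0):P a5@(3,1):P a7@(2,1):P a8@(3,0):R
t=3: a0@(3,1):P a1@(3,0):P a2@(3,3):P a3@(3,0):P a5@(3,0):P a7@(3,1):P
t=4: (unchanged — steady state)

0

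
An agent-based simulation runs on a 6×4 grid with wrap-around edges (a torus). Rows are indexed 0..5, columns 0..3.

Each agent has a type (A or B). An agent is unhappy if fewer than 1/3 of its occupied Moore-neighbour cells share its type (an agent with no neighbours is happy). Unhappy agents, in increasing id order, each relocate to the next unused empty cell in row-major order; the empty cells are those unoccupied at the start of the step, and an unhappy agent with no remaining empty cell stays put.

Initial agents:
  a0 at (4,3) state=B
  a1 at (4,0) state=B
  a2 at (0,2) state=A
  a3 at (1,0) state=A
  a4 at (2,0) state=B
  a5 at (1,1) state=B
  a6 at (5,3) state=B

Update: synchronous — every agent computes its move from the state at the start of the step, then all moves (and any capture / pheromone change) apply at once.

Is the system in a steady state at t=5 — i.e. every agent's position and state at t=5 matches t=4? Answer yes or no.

yes

t=1: a0@(4,3):B a1@(4,0):B a2@(0,0):A a3@(0,1):A a4@(2,0):B a5@(1,1):B a6@(5,3):B
t=2: (unchanged — steady state)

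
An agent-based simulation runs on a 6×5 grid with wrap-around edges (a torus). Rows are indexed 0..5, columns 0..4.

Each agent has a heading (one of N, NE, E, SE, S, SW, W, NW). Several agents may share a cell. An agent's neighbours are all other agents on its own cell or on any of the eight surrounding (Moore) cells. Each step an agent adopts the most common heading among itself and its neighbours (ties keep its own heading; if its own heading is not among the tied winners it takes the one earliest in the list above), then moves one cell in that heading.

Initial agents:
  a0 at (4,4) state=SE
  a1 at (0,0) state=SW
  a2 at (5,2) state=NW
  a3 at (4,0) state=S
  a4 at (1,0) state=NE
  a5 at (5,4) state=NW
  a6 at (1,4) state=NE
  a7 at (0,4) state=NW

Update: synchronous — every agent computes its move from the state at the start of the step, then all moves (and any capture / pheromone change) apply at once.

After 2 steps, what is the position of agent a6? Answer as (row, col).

(5, 1)

t=1: a0@(5,0):SE a1@(5,1):NE a2@(4,1):NW a3@(5,0):S a4@(0,1):NE a5@(4,3):NW a6@(0,0):NE a7@(5,3):NW
t=2: a0@(4,1):NE a1@(4,2):NE a2@(3,0):NW a3@(4,1):NE a4@(5,2):NE a5@(3,2):NW a6@(5,1):NE a7@(4,2):NW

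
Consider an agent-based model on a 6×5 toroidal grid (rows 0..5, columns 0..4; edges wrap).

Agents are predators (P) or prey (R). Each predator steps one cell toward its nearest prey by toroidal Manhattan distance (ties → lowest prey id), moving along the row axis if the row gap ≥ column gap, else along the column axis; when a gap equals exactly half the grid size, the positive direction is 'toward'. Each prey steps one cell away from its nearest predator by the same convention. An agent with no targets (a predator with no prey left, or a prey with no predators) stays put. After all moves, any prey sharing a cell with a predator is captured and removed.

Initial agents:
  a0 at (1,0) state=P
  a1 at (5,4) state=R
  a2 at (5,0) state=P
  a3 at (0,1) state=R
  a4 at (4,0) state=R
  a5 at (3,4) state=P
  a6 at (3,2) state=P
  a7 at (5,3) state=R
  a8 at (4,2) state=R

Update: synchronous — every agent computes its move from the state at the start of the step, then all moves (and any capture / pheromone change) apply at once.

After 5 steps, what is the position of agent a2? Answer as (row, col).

t=1: a0@(0,0):P a1@(5,3):R a2@(5,4):P a3@(5,1):R a4@(3,0):R a5@(4,4):P a6@(4,2):P a7@(5,2):R a8@(5,2):R
t=2: a0@(5,0):P a2@(5,3):P a3@(4,1):R a4@(2,0):R a5@(5,4):P a6@(5,2):P a7@(0,2):R a8@(0,2):R
t=3: a0@(4,0):P a2@(0,3):P a3@(3,1):R a4@(1,0):R a5@(5,0):P a6@(0,2):P a7@(1,2):R a8@(1,2):R
t=4: a0@(3,0):P a2@(1,3):P a3@(2,1):R a4@(2,0):R a5@(0,0):P a6@(1,2):P a7@(2,2):R a8@(2,2):R
t=5: a0@(2,0):P a2@(2,3):P a3@(1,1):R a5@(1,0):P a6@(2,2):P a7@(3,2):R a8@(3,2):R

(2, 3)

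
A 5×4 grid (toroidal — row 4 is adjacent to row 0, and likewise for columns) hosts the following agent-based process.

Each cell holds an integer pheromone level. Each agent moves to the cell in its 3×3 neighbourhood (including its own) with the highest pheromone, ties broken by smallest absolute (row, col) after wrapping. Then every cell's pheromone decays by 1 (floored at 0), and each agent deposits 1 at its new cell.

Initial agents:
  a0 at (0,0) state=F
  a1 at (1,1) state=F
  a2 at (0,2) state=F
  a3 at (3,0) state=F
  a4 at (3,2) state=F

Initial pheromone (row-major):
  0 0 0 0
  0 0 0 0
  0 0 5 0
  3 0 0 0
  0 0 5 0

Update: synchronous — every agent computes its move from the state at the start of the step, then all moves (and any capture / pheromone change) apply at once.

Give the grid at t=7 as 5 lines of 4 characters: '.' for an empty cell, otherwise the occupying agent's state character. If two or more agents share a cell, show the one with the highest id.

t=1: a0@(0,0) a1@(2,2) a2@(4,2) a3@(3,0) a4@(2,2) | pheromone: 1 0 0 0 / 0 0 0 0 / 0 0 6 0 / 3 0 0 0 / 0 0 5 0
t=2: a0@(0,0) a1@(2,2) a2@(4,2) a3@(3,0) a4@(2,2) | pheromone: 1 0 0 0 / 0 0 0 0 / 0 0 7 0 / 3 0 0 0 / 0 0 5 0
t=3: a0@(0,0) a1@(2,2) a2@(4,2) a3@(3,0) a4@(2,2) | pheromone: 1 0 0 0 / 0 0 0 0 / 0 0 8 0 / 3 0 0 0 / 0 0 5 0
t=4: a0@(0,0) a1@(2,2) a2@(4,2) a3@(3,0) a4@(2,2) | pheromone: 1 0 0 0 / 0 0 0 0 / 0 0 9 0 / 3 0 0 0 / 0 0 5 0
t=5: a0@(0,0) a1@(2,2) a2@(4,2) a3@(3,0) a4@(2,2) | pheromone: 1 0 0 0 / 0 0 0 0 / 0 0 10 0 / 3 0 0 0 / 0 0 5 0
t=6: a0@(0,0) a1@(2,2) a2@(4,2) a3@(3,0) a4@(2,2) | pheromone: 1 0 0 0 / 0 0 0 0 / 0 0 11 0 / 3 0 0 0 / 0 0 5 0
t=7: a0@(0,0) a1@(2,2) a2@(4,2) a3@(3,0) a4@(2,2) | pheromone: 1 0 0 0 / 0 0 0 0 / 0 0 12 0 / 3 0 0 0 / 0 0 5 0

F...
....
..F.
F...
..F.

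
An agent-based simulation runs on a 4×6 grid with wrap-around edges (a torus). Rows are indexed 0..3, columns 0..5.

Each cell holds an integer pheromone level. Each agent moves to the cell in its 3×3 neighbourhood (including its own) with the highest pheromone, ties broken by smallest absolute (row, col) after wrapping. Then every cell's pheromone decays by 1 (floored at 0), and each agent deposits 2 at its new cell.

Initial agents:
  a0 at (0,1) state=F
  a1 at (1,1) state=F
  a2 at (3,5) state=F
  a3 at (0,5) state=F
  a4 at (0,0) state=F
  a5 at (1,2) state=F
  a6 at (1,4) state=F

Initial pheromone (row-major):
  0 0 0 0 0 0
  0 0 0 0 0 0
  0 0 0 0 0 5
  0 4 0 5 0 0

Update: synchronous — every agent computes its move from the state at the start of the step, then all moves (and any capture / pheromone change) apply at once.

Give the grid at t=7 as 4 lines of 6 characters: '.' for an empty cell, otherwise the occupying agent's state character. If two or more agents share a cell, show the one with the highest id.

t=1: a0@(3,1) a1@(0,0) a2@(2,5) a3@(0,0) a4@(3,1) a5@(0,1) a6@(2,5) | pheromone: 4 2 0 0 0 0 / 0 0 0 0 0 0 / 0 0 0 0 0 8 / 0 7 0 4 0 0
t=2: a0@(3,1) a1@(3,1) a2@(2,5) a3@(3,1) a4@(3,1) a5@(3,1) a6@(2,5) | pheromone: 3 1 0 0 0 0 / 0 0 0 0 0 0 / 0 0 0 0 0 11 / 0 16 0 3 0 0
t=3: a0@(3,1) a1@(3,1) a2@(2,5) a3@(3,1) a4@(3,1) a5@(3,1) a6@(2,5) | pheromone: 2 0 0 0 0 0 / 0 0 0 0 0 0 / 0 0 0 0 0 14 / 0 25 0 2 0 0
t=4: a0@(3,1) a1@(3,1) a2@(2,5) a3@(3,1) a4@(3,1) a5@(3,1) a6@(2,5) | pheromone: 1 0 0 0 0 0 / 0 0 0 0 0 0 / 0 0 0 0 0 17 / 0 34 0 1 0 0
t=5: a0@(3,1) a1@(3,1) a2@(2,5) a3@(3,1) a4@(3,1) a5@(3,1) a6@(2,5) | pheromone: 0 0 0 0 0 0 / 0 0 0 0 0 0 / 0 0 0 0 0 20 / 0 43 0 0 0 0
t=6: a0@(3,1) a1@(3,1) a2@(2,5) a3@(3,1) a4@(3,1) a5@(3,1) a6@(2,5) | pheromone: 0 0 0 0 0 0 / 0 0 0 0 0 0 / 0 0 0 0 0 23 / 0 52 0 0 0 0
t=7: a0@(3,1) a1@(3,1) a2@(2,5) a3@(3,1) a4@(3,1) a5@(3,1) a6@(2,5) | pheromone: 0 0 0 0 0 0 / 0 0 0 0 0 0 / 0 0 0 0 0 26 / 0 61 0 0 0 0

......
......
.....F
.F....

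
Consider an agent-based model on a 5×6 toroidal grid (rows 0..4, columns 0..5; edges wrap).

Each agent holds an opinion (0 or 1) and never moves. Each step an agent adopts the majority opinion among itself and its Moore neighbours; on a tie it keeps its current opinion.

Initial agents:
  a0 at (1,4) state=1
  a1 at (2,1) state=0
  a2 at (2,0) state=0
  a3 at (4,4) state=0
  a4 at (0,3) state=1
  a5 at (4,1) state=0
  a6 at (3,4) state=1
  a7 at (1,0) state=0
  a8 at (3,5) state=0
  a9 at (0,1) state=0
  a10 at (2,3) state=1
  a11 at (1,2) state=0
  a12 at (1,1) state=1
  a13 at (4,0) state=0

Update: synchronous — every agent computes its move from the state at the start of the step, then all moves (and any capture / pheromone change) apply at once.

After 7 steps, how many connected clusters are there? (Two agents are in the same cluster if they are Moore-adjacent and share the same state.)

t=1: a0@(1,4):1 a1@(2,1):0 a2@(2,0):0 a3@(4,4):0 a4@(0,3):1 a5@(4,1):0 a6@(3,4):1 a7@(1,0):0 a8@(3,5):0 a9@(0,1):0 a10@(2,3):1 a11@(1,2):0 a12@(1,1):0 a13@(4,0):0
t=2: (unchanged — steady state)

2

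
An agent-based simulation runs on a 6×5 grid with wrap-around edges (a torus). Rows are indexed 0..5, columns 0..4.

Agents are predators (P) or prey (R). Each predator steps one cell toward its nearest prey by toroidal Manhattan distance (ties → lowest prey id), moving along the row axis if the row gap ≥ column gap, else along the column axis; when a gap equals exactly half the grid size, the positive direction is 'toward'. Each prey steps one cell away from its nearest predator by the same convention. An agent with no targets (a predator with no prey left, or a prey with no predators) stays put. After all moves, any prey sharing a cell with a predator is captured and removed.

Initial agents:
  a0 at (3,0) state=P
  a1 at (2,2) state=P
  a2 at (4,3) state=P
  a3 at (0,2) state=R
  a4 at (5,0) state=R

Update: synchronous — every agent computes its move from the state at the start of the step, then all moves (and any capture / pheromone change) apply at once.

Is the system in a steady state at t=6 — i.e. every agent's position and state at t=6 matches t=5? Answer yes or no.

no

t=1: a0@(4,0):P a1@(1,2):P a2@(5,3):P a3@(5,2):R a4@(0,0):R
t=2: a0@(5,0):P a1@(0,2):P a2@(5,2):P a3@(5,1):R a4@(1,0):R
t=3: a0@(5,1):P a1@(5,2):P a2@(5,1):P a4@(2,0):R
t=4: a0@(0,1):P a1@(0,2):P a2@(0,1):P a4@(1,0):R
t=5: a0@(1,1):P a1@(0,1):P a2@(1,1):P a4@(2,0):R
t=6: a0@(2,1):P a1@(1,1):P a2@(2,1):P a4@(3,0):R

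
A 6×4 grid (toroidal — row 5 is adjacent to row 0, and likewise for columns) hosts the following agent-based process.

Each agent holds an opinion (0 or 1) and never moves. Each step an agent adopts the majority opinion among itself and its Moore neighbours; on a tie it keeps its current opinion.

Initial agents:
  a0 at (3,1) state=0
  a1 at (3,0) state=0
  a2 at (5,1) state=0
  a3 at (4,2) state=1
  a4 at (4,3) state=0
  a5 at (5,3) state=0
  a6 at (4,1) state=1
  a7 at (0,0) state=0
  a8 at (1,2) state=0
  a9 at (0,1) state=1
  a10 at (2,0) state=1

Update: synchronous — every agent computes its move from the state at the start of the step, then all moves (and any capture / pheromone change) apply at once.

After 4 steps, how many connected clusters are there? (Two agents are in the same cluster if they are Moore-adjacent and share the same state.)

t=1: a0@(3,1):1 a1@(3,0):0 a2@(5,1):1 a3@(4,2):0 a4@(4,3):0 a5@(5,3):0 a6@(4,1):0 a7@(0,0):0 a8@(1,2):0 a9@(0,1):0 a10@(2,0):0
t=2: a0@(3,1):0 a1@(3,0):0 a2@(5,1):0 a3@(4,2):0 a4@(4,3):0 a5@(5,3):0 a6@(4,1):0 a7@(0,0):0 a8@(1,2):0 a9@(0,1):0 a10@(2,0):0
t=3: (unchanged — steady state)

1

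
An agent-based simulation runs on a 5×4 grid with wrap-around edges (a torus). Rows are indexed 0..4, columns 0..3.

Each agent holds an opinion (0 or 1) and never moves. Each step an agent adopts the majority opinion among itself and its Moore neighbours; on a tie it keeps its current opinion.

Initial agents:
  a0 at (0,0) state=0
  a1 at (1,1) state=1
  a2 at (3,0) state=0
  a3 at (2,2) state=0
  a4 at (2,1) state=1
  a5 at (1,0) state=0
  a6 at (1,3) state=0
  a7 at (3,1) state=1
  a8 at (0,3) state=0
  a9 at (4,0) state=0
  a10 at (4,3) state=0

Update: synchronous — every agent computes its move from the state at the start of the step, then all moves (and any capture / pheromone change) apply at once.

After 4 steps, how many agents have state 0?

11

t=1: a0@(0,0):0 a1@(1,1):0 a2@(3,0):0 a3@(2,2):1 a4@(2,1):1 a5@(1,0):0 a6@(1,3):0 a7@(3,1):0 a8@(0,3):0 a9@(4,0):0 a10@(4,3):0
t=2: a0@(0,0):0 a1@(1,1):0 a2@(3,0):0 a3@(2,2):0 a4@(2,1):0 a5@(1,0):0 a6@(1,3):0 a7@(3,1):0 a8@(0,3):0 a9@(4,0):0 a10@(4,3):0
t=3: (unchanged — steady state)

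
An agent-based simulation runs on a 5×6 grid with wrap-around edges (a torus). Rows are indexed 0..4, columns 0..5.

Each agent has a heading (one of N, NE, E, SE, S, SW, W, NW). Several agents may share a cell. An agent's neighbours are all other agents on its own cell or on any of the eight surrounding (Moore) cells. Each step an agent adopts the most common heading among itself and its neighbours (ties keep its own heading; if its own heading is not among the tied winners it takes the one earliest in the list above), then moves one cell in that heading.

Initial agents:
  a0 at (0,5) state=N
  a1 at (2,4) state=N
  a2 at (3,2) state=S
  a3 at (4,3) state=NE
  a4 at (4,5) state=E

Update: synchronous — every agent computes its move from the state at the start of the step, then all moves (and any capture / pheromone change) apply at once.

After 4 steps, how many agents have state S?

t=1: a0@(4,5):N a1@(1,4):N a2@(4,2):S a3@(3,4):NE a4@(4,0):E
t=2: a0@(3,5):N a1@(0,4):N a2@(0,2):S a3@(2,5):NE a4@(4,1):E
t=3: a0@(2,5):N a1@(4,4):N a2@(1,2):S a3@(1,0):NE a4@(4,2):E
t=4: a0@(1,5):N a1@(3,4):N a2@(2,2):S a3@(0,1):NE a4@(4,3):E

1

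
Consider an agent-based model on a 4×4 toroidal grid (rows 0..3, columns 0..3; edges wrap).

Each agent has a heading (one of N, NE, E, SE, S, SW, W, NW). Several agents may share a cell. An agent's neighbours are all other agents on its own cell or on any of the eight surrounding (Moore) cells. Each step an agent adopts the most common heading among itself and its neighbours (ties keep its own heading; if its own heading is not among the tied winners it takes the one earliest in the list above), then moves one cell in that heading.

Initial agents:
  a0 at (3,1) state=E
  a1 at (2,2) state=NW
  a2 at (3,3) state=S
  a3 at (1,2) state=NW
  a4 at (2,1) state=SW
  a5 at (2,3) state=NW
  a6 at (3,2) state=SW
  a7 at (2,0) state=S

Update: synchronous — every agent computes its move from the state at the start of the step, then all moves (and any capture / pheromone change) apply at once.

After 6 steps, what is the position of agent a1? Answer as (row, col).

(0, 0)

t=1: a0@(0,0):SW a1@(1,1):NW a2@(0,3):S a3@(0,1):NW a4@(3,0):SW a5@(1,2):NW a6@(0,1):SW a7@(3,0):S
t=2: a0@(1,3):SW a1@(0,0):NW a2@(1,3):S a3@(3,0):NW a4@(0,3):SW a5@(0,1):NW a6@(1,0):SW a7@(0,3):SW
t=3: a0@(2,2):SW a1@(1,3):SW a2@(2,2):SW a3@(2,3):NW a4@(1,2):SW a5@(3,0):NW a6@(2,3):SW a7@(1,2):SW
t=4: a0@(3,1):SW a1@(2,2):SW a2@(3,1):SW a3@(3,2):SW a4@(2,1):SW a5@(2,3):NW a6@(3,2):SW a7@(2,1):SW
t=5: a0@(0,0):SW a1@(3,1):SW a2@(0,0):SW a3@(0,1):SW a4@(3,0):SW a5@(3,2):SW a6@(0,1):SW a7@(3,0):SW
t=6: a0@(1,3):SW a1@(0,0):SW a2@(1,3):SW a3@(1,0):SW a4@(0,3):SW a5@(0,1):SW a6@(1,0):SW a7@(0,3):SW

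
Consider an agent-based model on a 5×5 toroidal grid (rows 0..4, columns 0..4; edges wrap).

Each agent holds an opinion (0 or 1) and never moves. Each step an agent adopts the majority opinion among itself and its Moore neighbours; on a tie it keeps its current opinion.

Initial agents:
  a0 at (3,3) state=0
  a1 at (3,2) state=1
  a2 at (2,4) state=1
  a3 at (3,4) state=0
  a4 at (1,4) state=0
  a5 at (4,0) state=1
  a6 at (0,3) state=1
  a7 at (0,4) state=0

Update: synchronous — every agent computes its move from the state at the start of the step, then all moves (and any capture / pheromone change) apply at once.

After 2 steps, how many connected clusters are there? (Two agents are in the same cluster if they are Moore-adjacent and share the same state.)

2

t=1: a0@(3,3):0 a1@(3,2):1 a2@(2,4):0 a3@(3,4):0 a4@(1,4):0 a5@(4,0):0 a6@(0,3):0 a7@(0,4):0
t=2: (unchanged — steady state)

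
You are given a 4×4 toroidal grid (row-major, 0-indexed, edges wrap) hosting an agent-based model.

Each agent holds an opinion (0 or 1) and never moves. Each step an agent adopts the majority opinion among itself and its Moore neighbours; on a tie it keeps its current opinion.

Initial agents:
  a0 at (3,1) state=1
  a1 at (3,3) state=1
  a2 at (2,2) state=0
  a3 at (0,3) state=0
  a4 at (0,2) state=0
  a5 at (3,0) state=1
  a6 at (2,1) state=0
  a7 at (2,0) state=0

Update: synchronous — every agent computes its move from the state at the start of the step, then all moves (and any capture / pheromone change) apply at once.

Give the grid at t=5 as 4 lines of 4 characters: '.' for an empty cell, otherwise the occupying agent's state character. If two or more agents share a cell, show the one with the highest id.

..00
....
000.
00.0

t=1: a0@(3,1):0 a1@(3,3):0 a2@(2,2):0 a3@(0,3):0 a4@(0,2):0 a5@(3,0):1 a6@(2,1):0 a7@(2,0):1
t=2: a0@(3,1):0 a1@(3,3):0 a2@(2,2):0 a3@(0,3):0 a4@(0,2):0 a5@(3,0):0 a6@(2,1):0 a7@(2,0):0
t=3: (unchanged — steady state)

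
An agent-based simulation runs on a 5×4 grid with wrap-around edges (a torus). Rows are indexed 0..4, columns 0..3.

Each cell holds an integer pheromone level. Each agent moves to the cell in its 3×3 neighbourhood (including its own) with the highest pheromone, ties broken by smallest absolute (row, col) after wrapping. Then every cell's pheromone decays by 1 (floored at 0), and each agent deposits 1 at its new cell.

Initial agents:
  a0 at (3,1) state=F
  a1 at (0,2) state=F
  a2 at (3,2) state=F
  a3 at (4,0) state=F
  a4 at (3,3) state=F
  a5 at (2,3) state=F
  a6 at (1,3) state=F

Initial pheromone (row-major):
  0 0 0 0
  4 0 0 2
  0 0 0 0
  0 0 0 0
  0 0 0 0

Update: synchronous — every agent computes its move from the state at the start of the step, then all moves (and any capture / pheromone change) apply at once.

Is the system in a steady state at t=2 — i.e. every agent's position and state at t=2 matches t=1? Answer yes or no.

t=1: a0@(2,0) a1@(1,3) a2@(2,1) a3@(0,0) a4@(2,0) a5@(1,0) a6@(1,0) | pheromone: 1 0 0 0 / 5 0 0 2 / 2 1 0 0 / 0 0 0 0 / 0 0 0 0
t=2: a0@(1,0) a1@(1,0) a2@(1,0) a3@(1,0) a4@(1,0) a5@(1,0) a6@(1,0) | pheromone: 0 0 0 0 / 11 0 0 1 / 1 0 0 0 / 0 0 0 0 / 0 0 0 0

no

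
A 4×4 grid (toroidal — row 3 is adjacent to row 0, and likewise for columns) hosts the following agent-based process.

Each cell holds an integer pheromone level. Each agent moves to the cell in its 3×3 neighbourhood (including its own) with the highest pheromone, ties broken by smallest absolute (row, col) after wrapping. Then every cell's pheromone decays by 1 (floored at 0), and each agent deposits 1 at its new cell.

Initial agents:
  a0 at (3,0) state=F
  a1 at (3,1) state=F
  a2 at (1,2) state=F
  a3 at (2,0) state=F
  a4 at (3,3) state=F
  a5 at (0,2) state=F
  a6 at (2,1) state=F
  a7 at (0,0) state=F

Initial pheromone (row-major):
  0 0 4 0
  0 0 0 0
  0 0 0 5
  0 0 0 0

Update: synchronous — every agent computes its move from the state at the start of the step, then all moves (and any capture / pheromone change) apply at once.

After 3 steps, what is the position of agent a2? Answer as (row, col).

t=1: a0@(2,3) a1@(0,2) a2@(2,3) a3@(2,3) a4@(2,3) a5@(0,2) a6@(1,0) a7@(0,0) | pheromone: 1 0 5 0 / 1 0 0 0 / 0 0 0 8 / 0 0 0 0
t=2: a0@(2,3) a1@(0,2) a2@(2,3) a3@(2,3) a4@(2,3) a5@(0,2) a6@(2,3) a7@(0,0) | pheromone: 1 0 6 0 / 0 0 0 0 / 0 0 0 12 / 0 0 0 0
t=3: a0@(2,3) a1@(0,2) a2@(2,3) a3@(2,3) a4@(2,3) a5@(0,2) a6@(2,3) a7@(0,0) | pheromone: 1 0 7 0 / 0 0 0 0 / 0 0 0 16 / 0 0 0 0

(2, 3)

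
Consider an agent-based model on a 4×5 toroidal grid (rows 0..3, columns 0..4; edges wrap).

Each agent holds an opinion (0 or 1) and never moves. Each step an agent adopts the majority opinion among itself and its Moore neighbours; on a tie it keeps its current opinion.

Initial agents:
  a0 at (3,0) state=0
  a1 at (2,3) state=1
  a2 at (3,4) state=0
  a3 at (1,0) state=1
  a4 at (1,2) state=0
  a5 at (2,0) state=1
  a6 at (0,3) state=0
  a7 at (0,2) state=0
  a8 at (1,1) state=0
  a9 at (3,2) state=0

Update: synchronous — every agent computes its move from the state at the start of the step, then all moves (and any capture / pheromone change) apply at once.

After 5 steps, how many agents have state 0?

t=1: a0@(3,0):0 a1@(2,3):0 a2@(3,4):0 a3@(1,0):1 a4@(1,2):0 a5@(2,0):0 a6@(0,3):0 a7@(0,2):0 a8@(1,1):0 a9@(3,2):0
t=2: a0@(3,0):0 a1@(2,3):0 a2@(3,4):0 a3@(1,0):0 a4@(1,2):0 a5@(2,0):0 a6@(0,3):0 a7@(0,2):0 a8@(1,1):0 a9@(3,2):0
t=3: (unchanged — steady state)

10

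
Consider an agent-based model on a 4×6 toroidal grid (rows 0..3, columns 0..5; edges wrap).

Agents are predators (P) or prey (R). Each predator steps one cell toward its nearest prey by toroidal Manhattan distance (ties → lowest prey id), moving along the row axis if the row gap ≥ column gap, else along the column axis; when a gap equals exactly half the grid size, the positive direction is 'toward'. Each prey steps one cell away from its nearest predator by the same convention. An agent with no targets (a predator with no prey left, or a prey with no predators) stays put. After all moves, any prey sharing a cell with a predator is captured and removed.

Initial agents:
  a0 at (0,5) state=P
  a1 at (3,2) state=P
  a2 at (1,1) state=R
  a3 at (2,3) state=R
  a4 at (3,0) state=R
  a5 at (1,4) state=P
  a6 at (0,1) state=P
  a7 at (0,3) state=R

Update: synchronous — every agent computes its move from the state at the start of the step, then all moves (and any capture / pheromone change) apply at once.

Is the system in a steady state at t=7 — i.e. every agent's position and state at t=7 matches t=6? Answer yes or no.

t=1: a0@(3,5):P a1@(2,2):P a2@(2,1):R a3@(1,3):R a4@(2,0):R a5@(2,4):P a6@(1,1):P a7@(0,2):R
t=2: a0@(2,5):P a1@(2,1):P a2@(2,0):R a3@(0,3):R a4@(1,0):R a5@(1,4):P a6@(2,1):P a7@(3,2):R
t=3: a0@(2,0):P a1@(2,0):P a2@(2,1):R a3@(3,3):R a4@(0,0):R a5@(0,4):P a6@(2,0):P a7@(0,2):R
t=4: a0@(2,1):P a1@(2,1):P a2@(2,2):R a3@(2,3):R a4@(3,0):R a5@(3,4):P a6@(2,1):P a7@(0,1):R
t=5: a0@(2,2):P a1@(2,2):P a2@(2,3):R a4@(0,0):R a5@(2,4):P a6@(2,2):P a7@(3,1):R
t=6: a0@(2,3):P a1@(2,3):P a2@(2,4):R a4@(3,0):R a5@(2,3):P a6@(2,3):P a7@(0,1):R
t=7: a0@(2,4):P a1@(2,4):P a2@(2,5):R a4@(3,5):R a5@(2,4):P a6@(2,4):P a7@(3,1):R

no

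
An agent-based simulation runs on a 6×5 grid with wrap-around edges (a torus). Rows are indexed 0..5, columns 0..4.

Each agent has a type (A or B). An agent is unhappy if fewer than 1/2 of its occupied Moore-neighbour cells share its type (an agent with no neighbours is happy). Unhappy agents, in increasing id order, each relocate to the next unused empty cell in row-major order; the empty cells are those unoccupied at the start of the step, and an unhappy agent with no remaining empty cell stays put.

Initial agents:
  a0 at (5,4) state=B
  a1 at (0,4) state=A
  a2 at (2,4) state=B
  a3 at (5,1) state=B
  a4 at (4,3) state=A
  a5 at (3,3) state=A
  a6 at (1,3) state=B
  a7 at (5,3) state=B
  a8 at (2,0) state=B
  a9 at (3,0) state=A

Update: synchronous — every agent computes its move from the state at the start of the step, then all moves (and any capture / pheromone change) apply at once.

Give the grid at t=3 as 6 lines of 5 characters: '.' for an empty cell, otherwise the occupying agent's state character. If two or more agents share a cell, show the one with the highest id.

t=1: a0@(0,0):B a1@(0,1):A a2@(2,4):B a3@(5,1):B a4@(0,2):A a5@(3,3):A a6@(1,3):B a7@(0,3):B a8@(2,0):B a9@(1,0):A
t=2: a0@(0,4):B a1@(0,1):A a2@(2,4):B a3@(1,1):B a4@(1,2):A a5@(1,4):A a6@(1,3):B a7@(0,3):B a8@(2,0):B a9@(2,1):A
t=3: a0@(0,4):B a1@(0,1):A a2@(2,4):B a3@(0,0):B a4@(0,2):A a5@(1,0):A a6@(1,3):B a7@(0,3):B a8@(2,0):B a9@(2,2):A

BAABB
A..B.
B.A.B
.....
.....
.....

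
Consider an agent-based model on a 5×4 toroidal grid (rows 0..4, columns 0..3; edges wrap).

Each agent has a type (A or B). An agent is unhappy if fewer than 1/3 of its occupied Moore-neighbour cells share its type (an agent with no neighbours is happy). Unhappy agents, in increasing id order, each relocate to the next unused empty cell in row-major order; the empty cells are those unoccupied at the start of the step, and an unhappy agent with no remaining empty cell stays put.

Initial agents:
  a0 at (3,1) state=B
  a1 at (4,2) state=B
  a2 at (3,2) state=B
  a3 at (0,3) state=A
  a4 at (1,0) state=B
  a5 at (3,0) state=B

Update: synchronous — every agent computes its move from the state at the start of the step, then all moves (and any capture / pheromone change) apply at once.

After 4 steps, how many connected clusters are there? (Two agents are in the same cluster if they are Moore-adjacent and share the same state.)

t=1: a0@(3,1):B a1@(4,2):B a2@(3,2):B a3@(0,0):A a4@(0,1):B a5@(3,0):B
t=2: a0@(3,1):B a1@(4,2):B a2@(3,2):B a3@(0,2):A a4@(0,1):B a5@(3,0):B
t=3: a0@(3,1):B a1@(4,2):B a2@(3,2):B a3@(0,0):A a4@(0,1):B a5@(3,0):B
t=4: a0@(3,1):B a1@(4,2):B a2@(3,2):B a3@(0,2):A a4@(0,1):B a5@(3,0):B

2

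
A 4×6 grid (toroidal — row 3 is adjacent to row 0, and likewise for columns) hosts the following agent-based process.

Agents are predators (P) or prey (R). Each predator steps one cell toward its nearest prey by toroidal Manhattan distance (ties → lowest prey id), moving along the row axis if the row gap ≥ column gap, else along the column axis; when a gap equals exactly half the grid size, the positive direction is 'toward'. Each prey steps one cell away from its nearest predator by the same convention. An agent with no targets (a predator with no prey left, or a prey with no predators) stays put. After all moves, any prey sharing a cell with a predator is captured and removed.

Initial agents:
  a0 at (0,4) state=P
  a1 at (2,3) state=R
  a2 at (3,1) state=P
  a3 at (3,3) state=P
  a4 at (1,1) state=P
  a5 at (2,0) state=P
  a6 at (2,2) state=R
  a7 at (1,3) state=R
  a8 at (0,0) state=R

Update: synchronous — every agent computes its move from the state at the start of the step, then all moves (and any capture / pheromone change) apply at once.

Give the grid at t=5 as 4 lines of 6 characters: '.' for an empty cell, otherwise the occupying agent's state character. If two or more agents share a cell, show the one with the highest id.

t=1: a0@(1,4):P a1@(1,3):R a2@(2,1):P a3@(2,3):P a4@(2,1):P a5@(2,1):P a6@(1,2):R a8@(0,1):R
t=2: a0@(1,3):P a1@(1,2):R a2@(1,1):P a3@(1,3):P a4@(1,1):P a5@(1,1):P a8@(3,1):R
t=3: a0@(1,2):P a1@(1,1):R a2@(1,2):P a3@(1,2):P a4@(1,2):P a5@(1,2):P a8@(2,1):R
t=4: a0@(1,1):P a1@(1,0):R a2@(1,1):P a3@(1,1):P a4@(1,1):P a5@(1,1):P a8@(3,1):R
t=5: a0@(1,0):P a1@(1,5):R a2@(1,0):P a3@(1,0):P a4@(1,0):P a5@(1,0):P a8@(2,1):R

......
P....R
.R....
......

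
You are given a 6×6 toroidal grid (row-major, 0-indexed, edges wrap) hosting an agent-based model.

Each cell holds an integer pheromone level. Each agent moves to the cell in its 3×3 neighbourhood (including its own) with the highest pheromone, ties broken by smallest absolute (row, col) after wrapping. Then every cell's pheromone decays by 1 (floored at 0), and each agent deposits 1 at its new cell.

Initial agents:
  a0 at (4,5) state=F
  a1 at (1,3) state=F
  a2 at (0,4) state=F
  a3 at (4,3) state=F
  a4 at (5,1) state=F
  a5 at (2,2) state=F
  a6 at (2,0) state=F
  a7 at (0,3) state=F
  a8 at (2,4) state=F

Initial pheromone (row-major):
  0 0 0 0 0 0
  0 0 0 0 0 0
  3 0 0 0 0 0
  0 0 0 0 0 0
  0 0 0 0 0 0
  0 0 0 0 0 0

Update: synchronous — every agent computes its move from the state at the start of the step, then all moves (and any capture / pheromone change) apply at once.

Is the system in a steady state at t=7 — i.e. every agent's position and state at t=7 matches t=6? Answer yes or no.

yes

t=1: a0@(3,0) a1@(0,2) a2@(0,3) a3@(3,2) a4@(0,0) a5@(1,1) a6@(2,0) a7@(0,2) a8@(1,3) | pheromone: 1 0 2 1 0 0 / 0 1 0 1 0 0 / 3 0 0 0 0 0 / 1 0 1 0 0 0 / 0 0 0 0 0 0 / 0 0 0 0 0 0
t=2: a0@(2,0) a1@(0,2) a2@(0,2) a3@(3,2) a4@(0,0) a5@(2,0) a6@(2,0) a7@(0,2) a8@(0,2) | pheromone: 1 0 5 0 0 0 / 0 0 0 0 0 0 / 5 0 0 0 0 0 / 0 0 1 0 0 0 / 0 0 0 0 0 0 / 0 0 0 0 0 0
t=3: a0@(2,0) a1@(0,2) a2@(0,2) a3@(3,2) a4@(0,0) a5@(2,0) a6@(2,0) a7@(0,2) a8@(0,2) | pheromone: 1 0 8 0 0 0 / 0 0 0 0 0 0 / 7 0 0 0 0 0 / 0 0 1 0 0 0 / 0 0 0 0 0 0 / 0 0 0 0 0 0
t=4: a0@(2,0) a1@(0,2) a2@(0,2) a3@(3,2) a4@(0,0) a5@(2,0) a6@(2,0) a7@(0,2) a8@(0,2) | pheromone: 1 0 11 0 0 0 / 0 0 0 0 0 0 / 9 0 0 0 0 0 / 0 0 1 0 0 0 / 0 0 0 0 0 0 / 0 0 0 0 0 0
t=5: a0@(2,0) a1@(0,2) a2@(0,2) a3@(3,2) a4@(0,0) a5@(2,0) a6@(2,0) a7@(0,2) a8@(0,2) | pheromone: 1 0 14 0 0 0 / 0 0 0 0 0 0 / 11 0 0 0 0 0 / 0 0 1 0 0 0 / 0 0 0 0 0 0 / 0 0 0 0 0 0
t=6: a0@(2,0) a1@(0,2) a2@(0,2) a3@(3,2) a4@(0,0) a5@(2,0) a6@(2,0) a7@(0,2) a8@(0,2) | pheromone: 1 0 17 0 0 0 / 0 0 0 0 0 0 / 13 0 0 0 0 0 / 0 0 1 0 0 0 / 0 0 0 0 0 0 / 0 0 0 0 0 0
t=7: a0@(2,0) a1@(0,2) a2@(0,2) a3@(3,2) a4@(0,0) a5@(2,0) a6@(2,0) a7@(0,2) a8@(0,2) | pheromone: 1 0 20 0 0 0 / 0 0 0 0 0 0 / 15 0 0 0 0 0 / 0 0 1 0 0 0 / 0 0 0 0 0 0 / 0 0 0 0 0 0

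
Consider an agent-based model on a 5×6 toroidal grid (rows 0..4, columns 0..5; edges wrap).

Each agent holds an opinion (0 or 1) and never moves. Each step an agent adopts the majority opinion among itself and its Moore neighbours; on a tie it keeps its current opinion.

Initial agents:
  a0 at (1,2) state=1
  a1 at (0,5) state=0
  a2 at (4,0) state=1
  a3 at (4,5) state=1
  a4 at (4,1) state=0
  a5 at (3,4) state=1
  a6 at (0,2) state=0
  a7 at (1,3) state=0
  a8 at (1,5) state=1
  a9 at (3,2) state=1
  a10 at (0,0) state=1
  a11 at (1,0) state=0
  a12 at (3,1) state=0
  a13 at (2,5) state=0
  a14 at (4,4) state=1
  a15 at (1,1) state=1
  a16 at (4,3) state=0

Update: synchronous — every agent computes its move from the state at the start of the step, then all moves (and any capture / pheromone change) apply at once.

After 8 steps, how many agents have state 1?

t=1: a0@(1,2):1 a1@(0,5):1 a2@(4,0):1 a3@(4,5):1 a4@(4,1):0 a5@(3,4):1 a6@(0,2):0 a7@(1,3):0 a8@(1,5):0 a9@(3,2):0 a10@(0,0):1 a11@(1,0):0 a12@(3,1):0 a13@(2,5):0 a14@(4,4):1 a15@(1,1):1 a16@(4,3):1
t=2: (unchanged — steady state)

9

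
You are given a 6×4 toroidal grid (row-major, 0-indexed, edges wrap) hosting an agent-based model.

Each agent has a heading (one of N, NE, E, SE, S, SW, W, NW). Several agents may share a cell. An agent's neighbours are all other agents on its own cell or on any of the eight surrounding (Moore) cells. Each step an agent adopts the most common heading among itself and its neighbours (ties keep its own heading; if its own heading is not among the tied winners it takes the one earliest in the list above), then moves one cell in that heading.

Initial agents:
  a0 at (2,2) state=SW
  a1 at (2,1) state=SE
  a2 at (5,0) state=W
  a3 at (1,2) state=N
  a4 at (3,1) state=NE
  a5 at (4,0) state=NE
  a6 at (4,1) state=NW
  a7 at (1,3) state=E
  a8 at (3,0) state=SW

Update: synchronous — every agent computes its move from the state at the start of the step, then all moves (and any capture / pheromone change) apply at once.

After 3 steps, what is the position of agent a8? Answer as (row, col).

(0, 3)

t=1: a0@(3,1):SW a1@(3,0):SW a2@(5,3):W a3@(0,2):N a4@(2,2):NE a5@(3,1):NE a6@(3,2):NE a7@(1,0):E a8@(2,1):NE
t=2: a0@(2,2):NE a1@(4,3):SW a2@(5,2):W a3@(5,2):N a4@(1,3):NE a5@(2,2):NE a6@(2,3):NE a7@(1,1):E a8@(1,2):NE
t=3: a0@(1,3):NE a1@(5,2):SW a2@(5,1):W a3@(4,2):N a4@(0,0):NE a5@(1,3):NE a6@(1,0):NE a7@(0,2):NE a8@(0,3):NE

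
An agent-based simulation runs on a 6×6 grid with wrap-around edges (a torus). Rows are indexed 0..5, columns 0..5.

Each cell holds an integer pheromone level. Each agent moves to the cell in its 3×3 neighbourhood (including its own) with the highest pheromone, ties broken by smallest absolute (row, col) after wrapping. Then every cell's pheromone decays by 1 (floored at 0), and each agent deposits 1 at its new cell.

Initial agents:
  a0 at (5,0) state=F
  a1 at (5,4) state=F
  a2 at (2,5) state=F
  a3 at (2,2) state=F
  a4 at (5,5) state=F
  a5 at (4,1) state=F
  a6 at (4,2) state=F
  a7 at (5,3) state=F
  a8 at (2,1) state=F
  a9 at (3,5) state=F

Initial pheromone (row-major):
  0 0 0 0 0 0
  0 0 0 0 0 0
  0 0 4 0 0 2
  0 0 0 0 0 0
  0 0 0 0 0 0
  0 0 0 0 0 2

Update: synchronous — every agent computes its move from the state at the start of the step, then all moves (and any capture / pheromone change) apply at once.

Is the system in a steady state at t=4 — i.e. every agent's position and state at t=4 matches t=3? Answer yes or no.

yes

t=1: a0@(5,5) a1@(5,5) a2@(2,5) a3@(2,2) a4@(5,5) a5@(3,0) a6@(3,1) a7@(0,2) a8@(2,2) a9@(2,5) | pheromone: 0 0 1 0 0 0 / 0 0 0 0 0 0 / 0 0 5 0 0 3 / 1 1 0 0 0 0 / 0 0 0 0 0 0 / 0 0 0 0 0 4
t=2: a0@(5,5) a1@(5,5) a2@(2,5) a3@(2,2) a4@(5,5) a5@(2,5) a6@(2,2) a7@(0,2) a8@(2,2) a9@(2,5) | pheromone: 0 0 1 0 0 0 / 0 0 0 0 0 0 / 0 0 7 0 0 5 / 0 0 0 0 0 0 / 0 0 0 0 0 0 / 0 0 0 0 0 6
t=3: a0@(5,5) a1@(5,5) a2@(2,5) a3@(2,2) a4@(5,5) a5@(2,5) a6@(2,2) a7@(0,2) a8@(2,2) a9@(2,5) | pheromone: 0 0 1 0 0 0 / 0 0 0 0 0 0 / 0 0 9 0 0 7 / 0 0 0 0 0 0 / 0 0 0 0 0 0 / 0 0 0 0 0 8
t=4: a0@(5,5) a1@(5,5) a2@(2,5) a3@(2,2) a4@(5,5) a5@(2,5) a6@(2,2) a7@(0,2) a8@(2,2) a9@(2,5) | pheromone: 0 0 1 0 0 0 / 0 0 0 0 0 0 / 0 0 11 0 0 9 / 0 0 0 0 0 0 / 0 0 0 0 0 0 / 0 0 0 0 0 10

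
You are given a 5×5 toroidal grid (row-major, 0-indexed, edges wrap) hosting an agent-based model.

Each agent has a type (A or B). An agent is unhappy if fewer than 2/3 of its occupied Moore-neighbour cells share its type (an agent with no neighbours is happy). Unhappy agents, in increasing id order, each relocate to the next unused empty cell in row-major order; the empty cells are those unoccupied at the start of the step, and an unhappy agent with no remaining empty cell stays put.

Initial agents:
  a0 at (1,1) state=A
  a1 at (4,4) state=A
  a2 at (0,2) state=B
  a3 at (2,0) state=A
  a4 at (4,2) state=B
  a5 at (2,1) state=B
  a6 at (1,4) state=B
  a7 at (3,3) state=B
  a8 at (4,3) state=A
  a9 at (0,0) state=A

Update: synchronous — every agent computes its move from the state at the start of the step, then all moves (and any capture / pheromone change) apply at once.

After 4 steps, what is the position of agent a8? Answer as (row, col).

(3, 0)

t=1: a0@(0,1):A a1@(4,4):A a2@(0,3):B a3@(0,4):A a4@(4,2):B a5@(1,0):B a6@(1,2):B a7@(1,3):B a8@(2,2):A a9@(0,0):A
t=2: a0@(0,2):A a1@(4,4):A a2@(1,1):B a3@(1,4):A a4@(2,0):B a5@(2,1):B a6@(2,3):B a7@(2,4):B a8@(3,0):A a9@(0,0):A
t=3: a0@(0,1):A a1@(4,4):A a2@(0,3):B a3@(0,4):A a4@(1,0):B a5@(2,1):B a6@(1,2):B a7@(1,3):B a8@(2,2):A a9@(0,0):A
t=4: a0@(0,2):A a1@(4,4):A a2@(1,1):B a3@(1,4):A a4@(2,0):B a5@(2,1):B a6@(2,3):B a7@(2,4):B a8@(3,0):A a9@(0,0):A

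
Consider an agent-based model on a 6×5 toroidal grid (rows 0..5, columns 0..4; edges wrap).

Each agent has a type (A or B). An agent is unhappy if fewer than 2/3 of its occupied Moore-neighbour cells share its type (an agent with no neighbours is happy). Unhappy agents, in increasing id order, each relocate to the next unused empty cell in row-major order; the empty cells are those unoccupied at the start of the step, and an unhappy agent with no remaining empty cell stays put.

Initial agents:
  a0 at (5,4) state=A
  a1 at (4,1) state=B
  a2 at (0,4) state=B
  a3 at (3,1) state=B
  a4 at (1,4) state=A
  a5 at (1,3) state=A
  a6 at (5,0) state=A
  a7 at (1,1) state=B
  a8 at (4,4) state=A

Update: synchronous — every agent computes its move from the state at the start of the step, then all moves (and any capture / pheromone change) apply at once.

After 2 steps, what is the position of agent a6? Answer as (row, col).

t=1: a0@(5,4):A a1@(0,0):B a2@(0,1):B a3@(3,1):B a4@(0,2):A a5@(0,3):A a6@(1,0):A a7@(1,1):B a8@(4,4):A
t=2: a0@(5,4):A a1@(0,4):B a2@(1,2):B a3@(3,1):B a4@(1,3):A a5@(0,3):A a6@(1,4):A a7@(2,0):B a8@(4,4):A

(1, 4)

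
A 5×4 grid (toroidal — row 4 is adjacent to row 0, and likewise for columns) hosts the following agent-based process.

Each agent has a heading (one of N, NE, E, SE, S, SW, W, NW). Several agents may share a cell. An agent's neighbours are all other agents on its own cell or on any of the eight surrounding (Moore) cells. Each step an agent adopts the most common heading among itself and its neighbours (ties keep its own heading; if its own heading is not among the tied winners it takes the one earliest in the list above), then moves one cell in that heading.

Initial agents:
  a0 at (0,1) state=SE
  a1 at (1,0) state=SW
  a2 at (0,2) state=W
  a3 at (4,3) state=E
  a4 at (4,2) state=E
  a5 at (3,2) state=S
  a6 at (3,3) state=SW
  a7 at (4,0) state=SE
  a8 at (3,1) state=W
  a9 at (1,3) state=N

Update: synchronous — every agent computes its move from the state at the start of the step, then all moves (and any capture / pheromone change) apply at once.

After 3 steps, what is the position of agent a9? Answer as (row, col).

t=1: a0@(1,2):SE a1@(2,3):SW a2@(0,3):E a3@(4,0):E a4@(4,3):E a5@(3,3):E a6@(3,0):E a7@(0,1):SE a8@(3,0):W a9@(0,3):N
t=2: a0@(2,3):SE a1@(2,0):E a2@(0,0):E a3@(4,1):E a4@(4,0):E a5@(3,0):E a6@(3,1):E a7@(1,2):SE a8@(3,1):E a9@(0,0):E
t=3: a0@(3,0):SE a1@(2,1):E a2@(0,1):E a3@(4,2):E a4@(4,1):E a5@(3,1):E a6@(3,2):E a7@(2,3):SE a8@(3,2):E a9@(0,1):E

(0, 1)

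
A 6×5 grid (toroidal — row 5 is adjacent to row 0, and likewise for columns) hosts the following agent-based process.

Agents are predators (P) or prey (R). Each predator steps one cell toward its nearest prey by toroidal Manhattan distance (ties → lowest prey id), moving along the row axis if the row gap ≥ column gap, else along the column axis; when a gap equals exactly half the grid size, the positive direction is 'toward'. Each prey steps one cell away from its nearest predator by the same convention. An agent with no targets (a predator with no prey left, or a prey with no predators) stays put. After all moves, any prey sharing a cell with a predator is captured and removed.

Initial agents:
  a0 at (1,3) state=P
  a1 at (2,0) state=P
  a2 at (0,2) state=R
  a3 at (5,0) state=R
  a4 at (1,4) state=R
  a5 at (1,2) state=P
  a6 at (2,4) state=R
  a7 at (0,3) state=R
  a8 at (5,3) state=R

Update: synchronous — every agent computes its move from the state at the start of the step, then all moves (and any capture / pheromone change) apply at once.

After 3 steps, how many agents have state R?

6

t=1: a0@(1,4):P a1@(2,4):P a2@(5,2):R a3@(4,0):R a4@(1,0):R a5@(0,2):P a6@(2,3):R a7@(5,3):R a8@(4,3):R
t=2: a0@(1,0):P a1@(2,3):P a2@(4,2):R a3@(5,0):R a4@(1,1):R a5@(5,2):P a6@(2,2):R a7@(4,3):R a8@(5,3):R
t=3: a0@(1,1):P a1@(2,2):P a2@(3,2):R a3@(4,0):R a4@(1,2):R a5@(4,2):P a6@(2,1):R a7@(5,3):R a8@(5,4):R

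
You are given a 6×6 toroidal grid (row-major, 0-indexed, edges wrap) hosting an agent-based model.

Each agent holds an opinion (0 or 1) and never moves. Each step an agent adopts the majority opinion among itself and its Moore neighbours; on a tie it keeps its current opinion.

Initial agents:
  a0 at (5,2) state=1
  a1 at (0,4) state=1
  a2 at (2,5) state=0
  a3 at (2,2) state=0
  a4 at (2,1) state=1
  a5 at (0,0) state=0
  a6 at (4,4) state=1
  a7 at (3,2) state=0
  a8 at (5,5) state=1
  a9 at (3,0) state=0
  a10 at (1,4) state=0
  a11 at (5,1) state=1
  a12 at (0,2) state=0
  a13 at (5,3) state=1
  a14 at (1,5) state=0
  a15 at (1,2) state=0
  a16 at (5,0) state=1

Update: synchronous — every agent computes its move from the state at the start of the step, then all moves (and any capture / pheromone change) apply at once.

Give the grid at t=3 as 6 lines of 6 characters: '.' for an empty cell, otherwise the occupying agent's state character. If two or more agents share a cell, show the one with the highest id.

1.1.1.
..0.00
.00..0
0.0...
....1.
1111.1

t=1: a0@(5,2):1 a1@(0,4):1 a2@(2,5):0 a3@(2,2):0 a4@(2,1):0 a5@(0,0):1 a6@(4,4):1 a7@(3,2):0 a8@(5,5):1 a9@(3,0):0 a10@(1,4):0 a11@(5,1):1 a12@(0,2):1 a13@(5,3):1 a14@(1,5):0 a15@(1,2):0 a16@(5,0):1
t=2: (unchanged — steady state)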